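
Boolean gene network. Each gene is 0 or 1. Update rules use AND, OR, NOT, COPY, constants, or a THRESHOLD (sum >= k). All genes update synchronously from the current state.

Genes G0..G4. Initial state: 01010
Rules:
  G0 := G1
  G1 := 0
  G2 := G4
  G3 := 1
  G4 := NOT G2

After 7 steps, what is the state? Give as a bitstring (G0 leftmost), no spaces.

Step 1: G0=G1=1 G1=0(const) G2=G4=0 G3=1(const) G4=NOT G2=NOT 0=1 -> 10011
Step 2: G0=G1=0 G1=0(const) G2=G4=1 G3=1(const) G4=NOT G2=NOT 0=1 -> 00111
Step 3: G0=G1=0 G1=0(const) G2=G4=1 G3=1(const) G4=NOT G2=NOT 1=0 -> 00110
Step 4: G0=G1=0 G1=0(const) G2=G4=0 G3=1(const) G4=NOT G2=NOT 1=0 -> 00010
Step 5: G0=G1=0 G1=0(const) G2=G4=0 G3=1(const) G4=NOT G2=NOT 0=1 -> 00011
Step 6: G0=G1=0 G1=0(const) G2=G4=1 G3=1(const) G4=NOT G2=NOT 0=1 -> 00111
Step 7: G0=G1=0 G1=0(const) G2=G4=1 G3=1(const) G4=NOT G2=NOT 1=0 -> 00110

00110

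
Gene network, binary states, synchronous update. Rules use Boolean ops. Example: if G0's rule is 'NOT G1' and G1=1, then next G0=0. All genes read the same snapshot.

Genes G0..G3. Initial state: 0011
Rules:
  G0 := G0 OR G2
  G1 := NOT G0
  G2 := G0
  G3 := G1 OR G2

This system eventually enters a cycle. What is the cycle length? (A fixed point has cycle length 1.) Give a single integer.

Step 0: 0011
Step 1: G0=G0|G2=0|1=1 G1=NOT G0=NOT 0=1 G2=G0=0 G3=G1|G2=0|1=1 -> 1101
Step 2: G0=G0|G2=1|0=1 G1=NOT G0=NOT 1=0 G2=G0=1 G3=G1|G2=1|0=1 -> 1011
Step 3: G0=G0|G2=1|1=1 G1=NOT G0=NOT 1=0 G2=G0=1 G3=G1|G2=0|1=1 -> 1011
State from step 3 equals state from step 2 -> cycle length 1

Answer: 1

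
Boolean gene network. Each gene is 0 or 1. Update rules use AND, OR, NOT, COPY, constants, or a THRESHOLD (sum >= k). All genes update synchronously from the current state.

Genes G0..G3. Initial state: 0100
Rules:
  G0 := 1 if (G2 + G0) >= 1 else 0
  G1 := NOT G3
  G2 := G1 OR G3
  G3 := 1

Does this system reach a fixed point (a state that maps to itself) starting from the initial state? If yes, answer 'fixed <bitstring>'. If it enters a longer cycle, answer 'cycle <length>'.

Step 0: 0100
Step 1: G0=(0+0>=1)=0 G1=NOT G3=NOT 0=1 G2=G1|G3=1|0=1 G3=1(const) -> 0111
Step 2: G0=(1+0>=1)=1 G1=NOT G3=NOT 1=0 G2=G1|G3=1|1=1 G3=1(const) -> 1011
Step 3: G0=(1+1>=1)=1 G1=NOT G3=NOT 1=0 G2=G1|G3=0|1=1 G3=1(const) -> 1011
Fixed point reached at step 2: 1011

Answer: fixed 1011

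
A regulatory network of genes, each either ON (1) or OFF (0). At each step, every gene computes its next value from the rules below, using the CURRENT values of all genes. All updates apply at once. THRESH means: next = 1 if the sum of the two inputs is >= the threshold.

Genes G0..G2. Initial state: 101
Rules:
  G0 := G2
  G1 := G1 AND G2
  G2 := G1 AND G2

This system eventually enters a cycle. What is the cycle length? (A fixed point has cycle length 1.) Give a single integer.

Answer: 1

Derivation:
Step 0: 101
Step 1: G0=G2=1 G1=G1&G2=0&1=0 G2=G1&G2=0&1=0 -> 100
Step 2: G0=G2=0 G1=G1&G2=0&0=0 G2=G1&G2=0&0=0 -> 000
Step 3: G0=G2=0 G1=G1&G2=0&0=0 G2=G1&G2=0&0=0 -> 000
State from step 3 equals state from step 2 -> cycle length 1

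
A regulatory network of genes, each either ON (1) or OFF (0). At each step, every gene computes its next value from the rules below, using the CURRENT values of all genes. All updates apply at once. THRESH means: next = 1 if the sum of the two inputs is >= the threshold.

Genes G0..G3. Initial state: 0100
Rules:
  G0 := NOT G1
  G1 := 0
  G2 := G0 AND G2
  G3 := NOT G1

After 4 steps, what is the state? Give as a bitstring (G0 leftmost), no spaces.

Step 1: G0=NOT G1=NOT 1=0 G1=0(const) G2=G0&G2=0&0=0 G3=NOT G1=NOT 1=0 -> 0000
Step 2: G0=NOT G1=NOT 0=1 G1=0(const) G2=G0&G2=0&0=0 G3=NOT G1=NOT 0=1 -> 1001
Step 3: G0=NOT G1=NOT 0=1 G1=0(const) G2=G0&G2=1&0=0 G3=NOT G1=NOT 0=1 -> 1001
Step 4: G0=NOT G1=NOT 0=1 G1=0(const) G2=G0&G2=1&0=0 G3=NOT G1=NOT 0=1 -> 1001

1001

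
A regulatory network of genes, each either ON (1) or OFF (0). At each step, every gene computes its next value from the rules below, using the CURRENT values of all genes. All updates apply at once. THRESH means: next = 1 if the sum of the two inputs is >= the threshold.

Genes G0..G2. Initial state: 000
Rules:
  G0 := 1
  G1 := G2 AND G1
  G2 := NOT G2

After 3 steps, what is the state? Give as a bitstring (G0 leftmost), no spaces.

Step 1: G0=1(const) G1=G2&G1=0&0=0 G2=NOT G2=NOT 0=1 -> 101
Step 2: G0=1(const) G1=G2&G1=1&0=0 G2=NOT G2=NOT 1=0 -> 100
Step 3: G0=1(const) G1=G2&G1=0&0=0 G2=NOT G2=NOT 0=1 -> 101

101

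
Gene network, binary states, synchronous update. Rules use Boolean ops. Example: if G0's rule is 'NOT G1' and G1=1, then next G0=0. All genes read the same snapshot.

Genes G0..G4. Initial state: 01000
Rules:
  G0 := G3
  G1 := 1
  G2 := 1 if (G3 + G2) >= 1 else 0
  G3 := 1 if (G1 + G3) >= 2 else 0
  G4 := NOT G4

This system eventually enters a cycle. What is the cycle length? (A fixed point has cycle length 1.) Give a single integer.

Answer: 2

Derivation:
Step 0: 01000
Step 1: G0=G3=0 G1=1(const) G2=(0+0>=1)=0 G3=(1+0>=2)=0 G4=NOT G4=NOT 0=1 -> 01001
Step 2: G0=G3=0 G1=1(const) G2=(0+0>=1)=0 G3=(1+0>=2)=0 G4=NOT G4=NOT 1=0 -> 01000
State from step 2 equals state from step 0 -> cycle length 2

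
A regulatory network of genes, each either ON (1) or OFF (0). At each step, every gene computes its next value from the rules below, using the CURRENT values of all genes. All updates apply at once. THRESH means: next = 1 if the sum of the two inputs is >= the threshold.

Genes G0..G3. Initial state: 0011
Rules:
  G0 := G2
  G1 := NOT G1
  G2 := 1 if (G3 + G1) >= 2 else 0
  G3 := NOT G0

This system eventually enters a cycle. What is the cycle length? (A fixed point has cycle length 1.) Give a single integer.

Answer: 2

Derivation:
Step 0: 0011
Step 1: G0=G2=1 G1=NOT G1=NOT 0=1 G2=(1+0>=2)=0 G3=NOT G0=NOT 0=1 -> 1101
Step 2: G0=G2=0 G1=NOT G1=NOT 1=0 G2=(1+1>=2)=1 G3=NOT G0=NOT 1=0 -> 0010
Step 3: G0=G2=1 G1=NOT G1=NOT 0=1 G2=(0+0>=2)=0 G3=NOT G0=NOT 0=1 -> 1101
State from step 3 equals state from step 1 -> cycle length 2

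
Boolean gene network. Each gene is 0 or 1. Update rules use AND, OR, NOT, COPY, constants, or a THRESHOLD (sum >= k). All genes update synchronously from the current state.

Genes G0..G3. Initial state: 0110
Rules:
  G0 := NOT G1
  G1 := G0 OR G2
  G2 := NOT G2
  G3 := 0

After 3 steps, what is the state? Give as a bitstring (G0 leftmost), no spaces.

Step 1: G0=NOT G1=NOT 1=0 G1=G0|G2=0|1=1 G2=NOT G2=NOT 1=0 G3=0(const) -> 0100
Step 2: G0=NOT G1=NOT 1=0 G1=G0|G2=0|0=0 G2=NOT G2=NOT 0=1 G3=0(const) -> 0010
Step 3: G0=NOT G1=NOT 0=1 G1=G0|G2=0|1=1 G2=NOT G2=NOT 1=0 G3=0(const) -> 1100

1100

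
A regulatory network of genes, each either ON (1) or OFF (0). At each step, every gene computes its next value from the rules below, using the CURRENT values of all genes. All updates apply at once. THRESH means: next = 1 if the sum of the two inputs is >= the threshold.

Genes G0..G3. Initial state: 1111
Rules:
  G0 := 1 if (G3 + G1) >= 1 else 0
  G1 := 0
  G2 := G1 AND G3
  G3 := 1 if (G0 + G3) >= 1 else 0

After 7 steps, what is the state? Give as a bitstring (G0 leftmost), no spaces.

Step 1: G0=(1+1>=1)=1 G1=0(const) G2=G1&G3=1&1=1 G3=(1+1>=1)=1 -> 1011
Step 2: G0=(1+0>=1)=1 G1=0(const) G2=G1&G3=0&1=0 G3=(1+1>=1)=1 -> 1001
Step 3: G0=(1+0>=1)=1 G1=0(const) G2=G1&G3=0&1=0 G3=(1+1>=1)=1 -> 1001
Step 4: G0=(1+0>=1)=1 G1=0(const) G2=G1&G3=0&1=0 G3=(1+1>=1)=1 -> 1001
Step 5: G0=(1+0>=1)=1 G1=0(const) G2=G1&G3=0&1=0 G3=(1+1>=1)=1 -> 1001
Step 6: G0=(1+0>=1)=1 G1=0(const) G2=G1&G3=0&1=0 G3=(1+1>=1)=1 -> 1001
Step 7: G0=(1+0>=1)=1 G1=0(const) G2=G1&G3=0&1=0 G3=(1+1>=1)=1 -> 1001

1001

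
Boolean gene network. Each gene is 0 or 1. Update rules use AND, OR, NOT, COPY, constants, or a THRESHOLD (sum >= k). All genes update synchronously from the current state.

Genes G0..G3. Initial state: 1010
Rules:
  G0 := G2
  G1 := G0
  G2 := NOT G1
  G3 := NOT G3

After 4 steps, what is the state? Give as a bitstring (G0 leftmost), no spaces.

Step 1: G0=G2=1 G1=G0=1 G2=NOT G1=NOT 0=1 G3=NOT G3=NOT 0=1 -> 1111
Step 2: G0=G2=1 G1=G0=1 G2=NOT G1=NOT 1=0 G3=NOT G3=NOT 1=0 -> 1100
Step 3: G0=G2=0 G1=G0=1 G2=NOT G1=NOT 1=0 G3=NOT G3=NOT 0=1 -> 0101
Step 4: G0=G2=0 G1=G0=0 G2=NOT G1=NOT 1=0 G3=NOT G3=NOT 1=0 -> 0000

0000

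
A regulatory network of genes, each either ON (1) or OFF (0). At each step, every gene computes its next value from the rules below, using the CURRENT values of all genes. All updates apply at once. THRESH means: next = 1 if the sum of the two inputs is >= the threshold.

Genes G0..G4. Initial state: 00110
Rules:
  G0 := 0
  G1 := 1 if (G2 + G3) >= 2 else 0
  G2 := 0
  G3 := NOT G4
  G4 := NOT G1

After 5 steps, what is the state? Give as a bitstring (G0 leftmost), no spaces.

Step 1: G0=0(const) G1=(1+1>=2)=1 G2=0(const) G3=NOT G4=NOT 0=1 G4=NOT G1=NOT 0=1 -> 01011
Step 2: G0=0(const) G1=(0+1>=2)=0 G2=0(const) G3=NOT G4=NOT 1=0 G4=NOT G1=NOT 1=0 -> 00000
Step 3: G0=0(const) G1=(0+0>=2)=0 G2=0(const) G3=NOT G4=NOT 0=1 G4=NOT G1=NOT 0=1 -> 00011
Step 4: G0=0(const) G1=(0+1>=2)=0 G2=0(const) G3=NOT G4=NOT 1=0 G4=NOT G1=NOT 0=1 -> 00001
Step 5: G0=0(const) G1=(0+0>=2)=0 G2=0(const) G3=NOT G4=NOT 1=0 G4=NOT G1=NOT 0=1 -> 00001

00001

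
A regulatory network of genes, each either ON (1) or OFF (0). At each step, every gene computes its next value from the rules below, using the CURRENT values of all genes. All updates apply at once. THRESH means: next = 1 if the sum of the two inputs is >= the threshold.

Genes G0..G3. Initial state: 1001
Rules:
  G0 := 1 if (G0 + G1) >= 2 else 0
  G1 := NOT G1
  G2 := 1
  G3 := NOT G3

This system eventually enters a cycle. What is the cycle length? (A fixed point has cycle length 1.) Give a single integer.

Answer: 2

Derivation:
Step 0: 1001
Step 1: G0=(1+0>=2)=0 G1=NOT G1=NOT 0=1 G2=1(const) G3=NOT G3=NOT 1=0 -> 0110
Step 2: G0=(0+1>=2)=0 G1=NOT G1=NOT 1=0 G2=1(const) G3=NOT G3=NOT 0=1 -> 0011
Step 3: G0=(0+0>=2)=0 G1=NOT G1=NOT 0=1 G2=1(const) G3=NOT G3=NOT 1=0 -> 0110
State from step 3 equals state from step 1 -> cycle length 2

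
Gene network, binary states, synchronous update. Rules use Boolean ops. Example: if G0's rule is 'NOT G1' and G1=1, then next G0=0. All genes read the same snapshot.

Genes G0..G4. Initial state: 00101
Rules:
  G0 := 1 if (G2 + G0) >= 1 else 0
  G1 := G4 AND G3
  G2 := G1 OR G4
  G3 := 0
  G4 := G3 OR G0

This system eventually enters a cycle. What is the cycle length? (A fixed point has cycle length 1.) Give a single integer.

Answer: 1

Derivation:
Step 0: 00101
Step 1: G0=(1+0>=1)=1 G1=G4&G3=1&0=0 G2=G1|G4=0|1=1 G3=0(const) G4=G3|G0=0|0=0 -> 10100
Step 2: G0=(1+1>=1)=1 G1=G4&G3=0&0=0 G2=G1|G4=0|0=0 G3=0(const) G4=G3|G0=0|1=1 -> 10001
Step 3: G0=(0+1>=1)=1 G1=G4&G3=1&0=0 G2=G1|G4=0|1=1 G3=0(const) G4=G3|G0=0|1=1 -> 10101
Step 4: G0=(1+1>=1)=1 G1=G4&G3=1&0=0 G2=G1|G4=0|1=1 G3=0(const) G4=G3|G0=0|1=1 -> 10101
State from step 4 equals state from step 3 -> cycle length 1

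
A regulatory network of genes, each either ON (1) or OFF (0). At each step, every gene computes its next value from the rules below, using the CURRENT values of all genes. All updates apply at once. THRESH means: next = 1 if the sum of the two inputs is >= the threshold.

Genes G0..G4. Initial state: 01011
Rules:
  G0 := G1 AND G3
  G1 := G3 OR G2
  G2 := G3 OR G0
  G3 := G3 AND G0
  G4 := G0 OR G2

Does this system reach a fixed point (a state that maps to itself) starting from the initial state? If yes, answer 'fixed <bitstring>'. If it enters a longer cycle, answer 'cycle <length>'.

Answer: fixed 00000

Derivation:
Step 0: 01011
Step 1: G0=G1&G3=1&1=1 G1=G3|G2=1|0=1 G2=G3|G0=1|0=1 G3=G3&G0=1&0=0 G4=G0|G2=0|0=0 -> 11100
Step 2: G0=G1&G3=1&0=0 G1=G3|G2=0|1=1 G2=G3|G0=0|1=1 G3=G3&G0=0&1=0 G4=G0|G2=1|1=1 -> 01101
Step 3: G0=G1&G3=1&0=0 G1=G3|G2=0|1=1 G2=G3|G0=0|0=0 G3=G3&G0=0&0=0 G4=G0|G2=0|1=1 -> 01001
Step 4: G0=G1&G3=1&0=0 G1=G3|G2=0|0=0 G2=G3|G0=0|0=0 G3=G3&G0=0&0=0 G4=G0|G2=0|0=0 -> 00000
Step 5: G0=G1&G3=0&0=0 G1=G3|G2=0|0=0 G2=G3|G0=0|0=0 G3=G3&G0=0&0=0 G4=G0|G2=0|0=0 -> 00000
Fixed point reached at step 4: 00000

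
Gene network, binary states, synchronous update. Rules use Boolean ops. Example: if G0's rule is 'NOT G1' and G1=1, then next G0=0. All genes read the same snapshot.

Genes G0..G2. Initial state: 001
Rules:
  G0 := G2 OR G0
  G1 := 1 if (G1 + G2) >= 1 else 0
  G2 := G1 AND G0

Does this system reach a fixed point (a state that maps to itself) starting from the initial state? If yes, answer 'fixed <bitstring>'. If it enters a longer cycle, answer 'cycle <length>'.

Step 0: 001
Step 1: G0=G2|G0=1|0=1 G1=(0+1>=1)=1 G2=G1&G0=0&0=0 -> 110
Step 2: G0=G2|G0=0|1=1 G1=(1+0>=1)=1 G2=G1&G0=1&1=1 -> 111
Step 3: G0=G2|G0=1|1=1 G1=(1+1>=1)=1 G2=G1&G0=1&1=1 -> 111
Fixed point reached at step 2: 111

Answer: fixed 111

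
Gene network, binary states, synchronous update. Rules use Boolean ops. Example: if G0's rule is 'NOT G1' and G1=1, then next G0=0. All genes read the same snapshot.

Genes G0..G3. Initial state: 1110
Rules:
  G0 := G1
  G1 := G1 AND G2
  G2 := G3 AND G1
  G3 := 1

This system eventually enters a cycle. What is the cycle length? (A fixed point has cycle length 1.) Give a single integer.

Step 0: 1110
Step 1: G0=G1=1 G1=G1&G2=1&1=1 G2=G3&G1=0&1=0 G3=1(const) -> 1101
Step 2: G0=G1=1 G1=G1&G2=1&0=0 G2=G3&G1=1&1=1 G3=1(const) -> 1011
Step 3: G0=G1=0 G1=G1&G2=0&1=0 G2=G3&G1=1&0=0 G3=1(const) -> 0001
Step 4: G0=G1=0 G1=G1&G2=0&0=0 G2=G3&G1=1&0=0 G3=1(const) -> 0001
State from step 4 equals state from step 3 -> cycle length 1

Answer: 1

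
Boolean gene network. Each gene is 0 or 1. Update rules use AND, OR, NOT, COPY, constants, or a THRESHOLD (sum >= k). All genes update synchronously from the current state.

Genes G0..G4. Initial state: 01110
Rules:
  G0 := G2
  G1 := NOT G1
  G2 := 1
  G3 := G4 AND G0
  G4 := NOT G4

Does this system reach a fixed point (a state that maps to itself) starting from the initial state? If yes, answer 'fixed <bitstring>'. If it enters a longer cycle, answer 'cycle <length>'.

Step 0: 01110
Step 1: G0=G2=1 G1=NOT G1=NOT 1=0 G2=1(const) G3=G4&G0=0&0=0 G4=NOT G4=NOT 0=1 -> 10101
Step 2: G0=G2=1 G1=NOT G1=NOT 0=1 G2=1(const) G3=G4&G0=1&1=1 G4=NOT G4=NOT 1=0 -> 11110
Step 3: G0=G2=1 G1=NOT G1=NOT 1=0 G2=1(const) G3=G4&G0=0&1=0 G4=NOT G4=NOT 0=1 -> 10101
Cycle of length 2 starting at step 1 -> no fixed point

Answer: cycle 2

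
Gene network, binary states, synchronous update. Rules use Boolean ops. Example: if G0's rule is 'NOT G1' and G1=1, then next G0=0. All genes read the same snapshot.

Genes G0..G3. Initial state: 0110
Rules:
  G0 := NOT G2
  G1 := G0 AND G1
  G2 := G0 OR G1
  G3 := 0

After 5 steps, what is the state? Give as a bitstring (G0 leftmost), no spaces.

Step 1: G0=NOT G2=NOT 1=0 G1=G0&G1=0&1=0 G2=G0|G1=0|1=1 G3=0(const) -> 0010
Step 2: G0=NOT G2=NOT 1=0 G1=G0&G1=0&0=0 G2=G0|G1=0|0=0 G3=0(const) -> 0000
Step 3: G0=NOT G2=NOT 0=1 G1=G0&G1=0&0=0 G2=G0|G1=0|0=0 G3=0(const) -> 1000
Step 4: G0=NOT G2=NOT 0=1 G1=G0&G1=1&0=0 G2=G0|G1=1|0=1 G3=0(const) -> 1010
Step 5: G0=NOT G2=NOT 1=0 G1=G0&G1=1&0=0 G2=G0|G1=1|0=1 G3=0(const) -> 0010

0010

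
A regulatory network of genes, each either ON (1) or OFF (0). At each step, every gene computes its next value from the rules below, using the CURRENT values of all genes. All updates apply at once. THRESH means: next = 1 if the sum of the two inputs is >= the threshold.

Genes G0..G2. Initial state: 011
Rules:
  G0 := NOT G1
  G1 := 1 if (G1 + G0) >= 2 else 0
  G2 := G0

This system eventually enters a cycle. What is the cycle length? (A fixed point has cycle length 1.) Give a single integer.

Answer: 1

Derivation:
Step 0: 011
Step 1: G0=NOT G1=NOT 1=0 G1=(1+0>=2)=0 G2=G0=0 -> 000
Step 2: G0=NOT G1=NOT 0=1 G1=(0+0>=2)=0 G2=G0=0 -> 100
Step 3: G0=NOT G1=NOT 0=1 G1=(0+1>=2)=0 G2=G0=1 -> 101
Step 4: G0=NOT G1=NOT 0=1 G1=(0+1>=2)=0 G2=G0=1 -> 101
State from step 4 equals state from step 3 -> cycle length 1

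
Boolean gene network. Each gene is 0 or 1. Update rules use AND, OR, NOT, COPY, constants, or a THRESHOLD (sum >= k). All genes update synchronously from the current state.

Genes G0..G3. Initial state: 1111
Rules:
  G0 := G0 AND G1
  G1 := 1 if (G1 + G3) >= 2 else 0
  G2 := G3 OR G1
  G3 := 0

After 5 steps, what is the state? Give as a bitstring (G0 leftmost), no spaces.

Step 1: G0=G0&G1=1&1=1 G1=(1+1>=2)=1 G2=G3|G1=1|1=1 G3=0(const) -> 1110
Step 2: G0=G0&G1=1&1=1 G1=(1+0>=2)=0 G2=G3|G1=0|1=1 G3=0(const) -> 1010
Step 3: G0=G0&G1=1&0=0 G1=(0+0>=2)=0 G2=G3|G1=0|0=0 G3=0(const) -> 0000
Step 4: G0=G0&G1=0&0=0 G1=(0+0>=2)=0 G2=G3|G1=0|0=0 G3=0(const) -> 0000
Step 5: G0=G0&G1=0&0=0 G1=(0+0>=2)=0 G2=G3|G1=0|0=0 G3=0(const) -> 0000

0000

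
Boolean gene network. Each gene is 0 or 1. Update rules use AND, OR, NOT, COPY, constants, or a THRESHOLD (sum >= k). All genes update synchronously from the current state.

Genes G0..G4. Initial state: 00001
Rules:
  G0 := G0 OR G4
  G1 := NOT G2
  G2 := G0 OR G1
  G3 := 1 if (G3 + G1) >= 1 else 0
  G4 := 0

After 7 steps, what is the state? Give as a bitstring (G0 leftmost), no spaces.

Step 1: G0=G0|G4=0|1=1 G1=NOT G2=NOT 0=1 G2=G0|G1=0|0=0 G3=(0+0>=1)=0 G4=0(const) -> 11000
Step 2: G0=G0|G4=1|0=1 G1=NOT G2=NOT 0=1 G2=G0|G1=1|1=1 G3=(0+1>=1)=1 G4=0(const) -> 11110
Step 3: G0=G0|G4=1|0=1 G1=NOT G2=NOT 1=0 G2=G0|G1=1|1=1 G3=(1+1>=1)=1 G4=0(const) -> 10110
Step 4: G0=G0|G4=1|0=1 G1=NOT G2=NOT 1=0 G2=G0|G1=1|0=1 G3=(1+0>=1)=1 G4=0(const) -> 10110
Step 5: G0=G0|G4=1|0=1 G1=NOT G2=NOT 1=0 G2=G0|G1=1|0=1 G3=(1+0>=1)=1 G4=0(const) -> 10110
Step 6: G0=G0|G4=1|0=1 G1=NOT G2=NOT 1=0 G2=G0|G1=1|0=1 G3=(1+0>=1)=1 G4=0(const) -> 10110
Step 7: G0=G0|G4=1|0=1 G1=NOT G2=NOT 1=0 G2=G0|G1=1|0=1 G3=(1+0>=1)=1 G4=0(const) -> 10110

10110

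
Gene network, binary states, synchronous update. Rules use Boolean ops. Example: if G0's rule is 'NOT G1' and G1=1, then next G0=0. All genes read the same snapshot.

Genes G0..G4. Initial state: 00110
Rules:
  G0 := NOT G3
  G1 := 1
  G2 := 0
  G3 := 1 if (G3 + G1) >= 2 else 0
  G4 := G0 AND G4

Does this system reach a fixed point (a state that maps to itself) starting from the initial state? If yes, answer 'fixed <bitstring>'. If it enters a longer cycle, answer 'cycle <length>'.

Answer: fixed 11000

Derivation:
Step 0: 00110
Step 1: G0=NOT G3=NOT 1=0 G1=1(const) G2=0(const) G3=(1+0>=2)=0 G4=G0&G4=0&0=0 -> 01000
Step 2: G0=NOT G3=NOT 0=1 G1=1(const) G2=0(const) G3=(0+1>=2)=0 G4=G0&G4=0&0=0 -> 11000
Step 3: G0=NOT G3=NOT 0=1 G1=1(const) G2=0(const) G3=(0+1>=2)=0 G4=G0&G4=1&0=0 -> 11000
Fixed point reached at step 2: 11000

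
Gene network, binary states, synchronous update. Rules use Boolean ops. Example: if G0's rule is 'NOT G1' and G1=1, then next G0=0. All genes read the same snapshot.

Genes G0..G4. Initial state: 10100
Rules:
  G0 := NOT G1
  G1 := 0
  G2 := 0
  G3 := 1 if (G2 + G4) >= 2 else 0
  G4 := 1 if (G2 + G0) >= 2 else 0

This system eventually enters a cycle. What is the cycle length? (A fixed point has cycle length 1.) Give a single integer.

Step 0: 10100
Step 1: G0=NOT G1=NOT 0=1 G1=0(const) G2=0(const) G3=(1+0>=2)=0 G4=(1+1>=2)=1 -> 10001
Step 2: G0=NOT G1=NOT 0=1 G1=0(const) G2=0(const) G3=(0+1>=2)=0 G4=(0+1>=2)=0 -> 10000
Step 3: G0=NOT G1=NOT 0=1 G1=0(const) G2=0(const) G3=(0+0>=2)=0 G4=(0+1>=2)=0 -> 10000
State from step 3 equals state from step 2 -> cycle length 1

Answer: 1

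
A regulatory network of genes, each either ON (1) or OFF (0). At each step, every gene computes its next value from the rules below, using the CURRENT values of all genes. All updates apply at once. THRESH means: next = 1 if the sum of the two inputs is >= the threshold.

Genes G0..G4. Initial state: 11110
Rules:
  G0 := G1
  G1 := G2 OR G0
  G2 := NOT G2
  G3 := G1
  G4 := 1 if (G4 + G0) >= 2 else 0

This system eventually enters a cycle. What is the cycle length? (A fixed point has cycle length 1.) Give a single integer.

Answer: 2

Derivation:
Step 0: 11110
Step 1: G0=G1=1 G1=G2|G0=1|1=1 G2=NOT G2=NOT 1=0 G3=G1=1 G4=(0+1>=2)=0 -> 11010
Step 2: G0=G1=1 G1=G2|G0=0|1=1 G2=NOT G2=NOT 0=1 G3=G1=1 G4=(0+1>=2)=0 -> 11110
State from step 2 equals state from step 0 -> cycle length 2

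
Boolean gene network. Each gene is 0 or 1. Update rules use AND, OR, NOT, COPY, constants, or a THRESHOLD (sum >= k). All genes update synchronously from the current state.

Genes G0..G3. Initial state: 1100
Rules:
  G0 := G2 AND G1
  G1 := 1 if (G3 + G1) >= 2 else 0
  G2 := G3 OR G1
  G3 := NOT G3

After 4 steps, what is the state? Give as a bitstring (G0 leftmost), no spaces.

Step 1: G0=G2&G1=0&1=0 G1=(0+1>=2)=0 G2=G3|G1=0|1=1 G3=NOT G3=NOT 0=1 -> 0011
Step 2: G0=G2&G1=1&0=0 G1=(1+0>=2)=0 G2=G3|G1=1|0=1 G3=NOT G3=NOT 1=0 -> 0010
Step 3: G0=G2&G1=1&0=0 G1=(0+0>=2)=0 G2=G3|G1=0|0=0 G3=NOT G3=NOT 0=1 -> 0001
Step 4: G0=G2&G1=0&0=0 G1=(1+0>=2)=0 G2=G3|G1=1|0=1 G3=NOT G3=NOT 1=0 -> 0010

0010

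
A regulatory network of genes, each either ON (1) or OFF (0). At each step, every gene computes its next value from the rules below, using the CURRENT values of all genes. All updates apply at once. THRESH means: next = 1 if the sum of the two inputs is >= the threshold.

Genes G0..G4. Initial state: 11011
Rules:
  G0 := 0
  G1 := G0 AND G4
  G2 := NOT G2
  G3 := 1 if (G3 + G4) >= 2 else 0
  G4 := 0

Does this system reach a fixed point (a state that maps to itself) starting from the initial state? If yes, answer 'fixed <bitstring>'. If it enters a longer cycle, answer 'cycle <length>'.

Answer: cycle 2

Derivation:
Step 0: 11011
Step 1: G0=0(const) G1=G0&G4=1&1=1 G2=NOT G2=NOT 0=1 G3=(1+1>=2)=1 G4=0(const) -> 01110
Step 2: G0=0(const) G1=G0&G4=0&0=0 G2=NOT G2=NOT 1=0 G3=(1+0>=2)=0 G4=0(const) -> 00000
Step 3: G0=0(const) G1=G0&G4=0&0=0 G2=NOT G2=NOT 0=1 G3=(0+0>=2)=0 G4=0(const) -> 00100
Step 4: G0=0(const) G1=G0&G4=0&0=0 G2=NOT G2=NOT 1=0 G3=(0+0>=2)=0 G4=0(const) -> 00000
Cycle of length 2 starting at step 2 -> no fixed point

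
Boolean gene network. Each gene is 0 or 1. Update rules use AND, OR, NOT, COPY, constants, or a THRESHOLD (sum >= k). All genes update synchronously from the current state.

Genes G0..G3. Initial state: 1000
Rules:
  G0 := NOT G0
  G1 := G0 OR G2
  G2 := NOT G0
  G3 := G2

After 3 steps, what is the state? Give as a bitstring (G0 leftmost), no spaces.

Step 1: G0=NOT G0=NOT 1=0 G1=G0|G2=1|0=1 G2=NOT G0=NOT 1=0 G3=G2=0 -> 0100
Step 2: G0=NOT G0=NOT 0=1 G1=G0|G2=0|0=0 G2=NOT G0=NOT 0=1 G3=G2=0 -> 1010
Step 3: G0=NOT G0=NOT 1=0 G1=G0|G2=1|1=1 G2=NOT G0=NOT 1=0 G3=G2=1 -> 0101

0101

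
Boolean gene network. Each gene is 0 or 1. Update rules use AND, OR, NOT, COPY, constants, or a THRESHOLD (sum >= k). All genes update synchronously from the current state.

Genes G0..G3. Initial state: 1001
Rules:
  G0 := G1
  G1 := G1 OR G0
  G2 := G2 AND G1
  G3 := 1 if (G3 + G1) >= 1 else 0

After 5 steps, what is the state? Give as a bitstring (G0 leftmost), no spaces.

Step 1: G0=G1=0 G1=G1|G0=0|1=1 G2=G2&G1=0&0=0 G3=(1+0>=1)=1 -> 0101
Step 2: G0=G1=1 G1=G1|G0=1|0=1 G2=G2&G1=0&1=0 G3=(1+1>=1)=1 -> 1101
Step 3: G0=G1=1 G1=G1|G0=1|1=1 G2=G2&G1=0&1=0 G3=(1+1>=1)=1 -> 1101
Step 4: G0=G1=1 G1=G1|G0=1|1=1 G2=G2&G1=0&1=0 G3=(1+1>=1)=1 -> 1101
Step 5: G0=G1=1 G1=G1|G0=1|1=1 G2=G2&G1=0&1=0 G3=(1+1>=1)=1 -> 1101

1101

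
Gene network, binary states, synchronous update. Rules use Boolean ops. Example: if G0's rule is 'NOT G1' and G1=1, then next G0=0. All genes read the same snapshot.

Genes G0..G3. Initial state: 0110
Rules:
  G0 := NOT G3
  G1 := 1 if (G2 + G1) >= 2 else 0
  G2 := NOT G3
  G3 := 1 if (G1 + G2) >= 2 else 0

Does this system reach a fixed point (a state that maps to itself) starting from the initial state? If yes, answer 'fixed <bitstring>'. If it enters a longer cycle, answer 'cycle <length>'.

Step 0: 0110
Step 1: G0=NOT G3=NOT 0=1 G1=(1+1>=2)=1 G2=NOT G3=NOT 0=1 G3=(1+1>=2)=1 -> 1111
Step 2: G0=NOT G3=NOT 1=0 G1=(1+1>=2)=1 G2=NOT G3=NOT 1=0 G3=(1+1>=2)=1 -> 0101
Step 3: G0=NOT G3=NOT 1=0 G1=(0+1>=2)=0 G2=NOT G3=NOT 1=0 G3=(1+0>=2)=0 -> 0000
Step 4: G0=NOT G3=NOT 0=1 G1=(0+0>=2)=0 G2=NOT G3=NOT 0=1 G3=(0+0>=2)=0 -> 1010
Step 5: G0=NOT G3=NOT 0=1 G1=(1+0>=2)=0 G2=NOT G3=NOT 0=1 G3=(0+1>=2)=0 -> 1010
Fixed point reached at step 4: 1010

Answer: fixed 1010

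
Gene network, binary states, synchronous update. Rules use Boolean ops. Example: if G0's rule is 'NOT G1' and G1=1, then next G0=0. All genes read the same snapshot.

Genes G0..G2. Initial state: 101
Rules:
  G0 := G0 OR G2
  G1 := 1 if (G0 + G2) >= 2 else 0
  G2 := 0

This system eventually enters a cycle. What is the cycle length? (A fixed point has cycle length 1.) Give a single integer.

Answer: 1

Derivation:
Step 0: 101
Step 1: G0=G0|G2=1|1=1 G1=(1+1>=2)=1 G2=0(const) -> 110
Step 2: G0=G0|G2=1|0=1 G1=(1+0>=2)=0 G2=0(const) -> 100
Step 3: G0=G0|G2=1|0=1 G1=(1+0>=2)=0 G2=0(const) -> 100
State from step 3 equals state from step 2 -> cycle length 1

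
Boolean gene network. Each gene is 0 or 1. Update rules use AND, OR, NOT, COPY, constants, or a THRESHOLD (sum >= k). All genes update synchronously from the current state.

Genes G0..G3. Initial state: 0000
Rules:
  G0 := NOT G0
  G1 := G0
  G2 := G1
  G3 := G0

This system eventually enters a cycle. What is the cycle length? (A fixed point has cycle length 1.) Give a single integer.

Step 0: 0000
Step 1: G0=NOT G0=NOT 0=1 G1=G0=0 G2=G1=0 G3=G0=0 -> 1000
Step 2: G0=NOT G0=NOT 1=0 G1=G0=1 G2=G1=0 G3=G0=1 -> 0101
Step 3: G0=NOT G0=NOT 0=1 G1=G0=0 G2=G1=1 G3=G0=0 -> 1010
Step 4: G0=NOT G0=NOT 1=0 G1=G0=1 G2=G1=0 G3=G0=1 -> 0101
State from step 4 equals state from step 2 -> cycle length 2

Answer: 2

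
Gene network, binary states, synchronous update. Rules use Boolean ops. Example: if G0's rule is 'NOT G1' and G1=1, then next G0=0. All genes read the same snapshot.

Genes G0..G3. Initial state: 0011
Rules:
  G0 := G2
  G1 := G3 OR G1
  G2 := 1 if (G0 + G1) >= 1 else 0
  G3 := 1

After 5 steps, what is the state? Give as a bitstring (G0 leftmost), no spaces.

Step 1: G0=G2=1 G1=G3|G1=1|0=1 G2=(0+0>=1)=0 G3=1(const) -> 1101
Step 2: G0=G2=0 G1=G3|G1=1|1=1 G2=(1+1>=1)=1 G3=1(const) -> 0111
Step 3: G0=G2=1 G1=G3|G1=1|1=1 G2=(0+1>=1)=1 G3=1(const) -> 1111
Step 4: G0=G2=1 G1=G3|G1=1|1=1 G2=(1+1>=1)=1 G3=1(const) -> 1111
Step 5: G0=G2=1 G1=G3|G1=1|1=1 G2=(1+1>=1)=1 G3=1(const) -> 1111

1111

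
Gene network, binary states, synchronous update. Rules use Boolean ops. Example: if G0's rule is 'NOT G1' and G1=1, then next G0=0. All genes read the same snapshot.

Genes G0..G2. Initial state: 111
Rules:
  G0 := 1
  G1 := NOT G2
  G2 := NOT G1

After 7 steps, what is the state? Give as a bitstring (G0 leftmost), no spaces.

Step 1: G0=1(const) G1=NOT G2=NOT 1=0 G2=NOT G1=NOT 1=0 -> 100
Step 2: G0=1(const) G1=NOT G2=NOT 0=1 G2=NOT G1=NOT 0=1 -> 111
Step 3: G0=1(const) G1=NOT G2=NOT 1=0 G2=NOT G1=NOT 1=0 -> 100
Step 4: G0=1(const) G1=NOT G2=NOT 0=1 G2=NOT G1=NOT 0=1 -> 111
Step 5: G0=1(const) G1=NOT G2=NOT 1=0 G2=NOT G1=NOT 1=0 -> 100
Step 6: G0=1(const) G1=NOT G2=NOT 0=1 G2=NOT G1=NOT 0=1 -> 111
Step 7: G0=1(const) G1=NOT G2=NOT 1=0 G2=NOT G1=NOT 1=0 -> 100

100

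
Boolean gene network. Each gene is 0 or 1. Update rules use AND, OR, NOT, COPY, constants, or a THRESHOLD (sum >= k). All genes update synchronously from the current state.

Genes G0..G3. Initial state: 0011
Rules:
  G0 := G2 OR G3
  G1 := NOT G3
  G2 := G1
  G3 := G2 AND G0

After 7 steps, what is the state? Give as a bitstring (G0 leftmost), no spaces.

Step 1: G0=G2|G3=1|1=1 G1=NOT G3=NOT 1=0 G2=G1=0 G3=G2&G0=1&0=0 -> 1000
Step 2: G0=G2|G3=0|0=0 G1=NOT G3=NOT 0=1 G2=G1=0 G3=G2&G0=0&1=0 -> 0100
Step 3: G0=G2|G3=0|0=0 G1=NOT G3=NOT 0=1 G2=G1=1 G3=G2&G0=0&0=0 -> 0110
Step 4: G0=G2|G3=1|0=1 G1=NOT G3=NOT 0=1 G2=G1=1 G3=G2&G0=1&0=0 -> 1110
Step 5: G0=G2|G3=1|0=1 G1=NOT G3=NOT 0=1 G2=G1=1 G3=G2&G0=1&1=1 -> 1111
Step 6: G0=G2|G3=1|1=1 G1=NOT G3=NOT 1=0 G2=G1=1 G3=G2&G0=1&1=1 -> 1011
Step 7: G0=G2|G3=1|1=1 G1=NOT G3=NOT 1=0 G2=G1=0 G3=G2&G0=1&1=1 -> 1001

1001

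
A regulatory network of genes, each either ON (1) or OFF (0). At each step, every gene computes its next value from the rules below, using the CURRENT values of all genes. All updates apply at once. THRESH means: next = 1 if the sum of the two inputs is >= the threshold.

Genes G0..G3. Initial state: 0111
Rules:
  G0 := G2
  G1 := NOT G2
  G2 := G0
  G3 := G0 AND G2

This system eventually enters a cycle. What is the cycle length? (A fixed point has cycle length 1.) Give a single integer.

Step 0: 0111
Step 1: G0=G2=1 G1=NOT G2=NOT 1=0 G2=G0=0 G3=G0&G2=0&1=0 -> 1000
Step 2: G0=G2=0 G1=NOT G2=NOT 0=1 G2=G0=1 G3=G0&G2=1&0=0 -> 0110
Step 3: G0=G2=1 G1=NOT G2=NOT 1=0 G2=G0=0 G3=G0&G2=0&1=0 -> 1000
State from step 3 equals state from step 1 -> cycle length 2

Answer: 2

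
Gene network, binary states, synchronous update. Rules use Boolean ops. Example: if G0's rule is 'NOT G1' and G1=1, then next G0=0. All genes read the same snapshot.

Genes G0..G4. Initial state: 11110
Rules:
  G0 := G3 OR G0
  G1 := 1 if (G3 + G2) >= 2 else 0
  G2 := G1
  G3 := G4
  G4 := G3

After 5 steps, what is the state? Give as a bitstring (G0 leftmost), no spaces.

Step 1: G0=G3|G0=1|1=1 G1=(1+1>=2)=1 G2=G1=1 G3=G4=0 G4=G3=1 -> 11101
Step 2: G0=G3|G0=0|1=1 G1=(0+1>=2)=0 G2=G1=1 G3=G4=1 G4=G3=0 -> 10110
Step 3: G0=G3|G0=1|1=1 G1=(1+1>=2)=1 G2=G1=0 G3=G4=0 G4=G3=1 -> 11001
Step 4: G0=G3|G0=0|1=1 G1=(0+0>=2)=0 G2=G1=1 G3=G4=1 G4=G3=0 -> 10110
Step 5: G0=G3|G0=1|1=1 G1=(1+1>=2)=1 G2=G1=0 G3=G4=0 G4=G3=1 -> 11001

11001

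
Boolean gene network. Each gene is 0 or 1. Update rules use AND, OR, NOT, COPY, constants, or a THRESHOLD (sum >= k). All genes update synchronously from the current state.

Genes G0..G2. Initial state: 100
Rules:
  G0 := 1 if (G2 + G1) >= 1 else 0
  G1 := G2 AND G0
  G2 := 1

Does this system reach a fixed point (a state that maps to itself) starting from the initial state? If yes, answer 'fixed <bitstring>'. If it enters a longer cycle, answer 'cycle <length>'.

Step 0: 100
Step 1: G0=(0+0>=1)=0 G1=G2&G0=0&1=0 G2=1(const) -> 001
Step 2: G0=(1+0>=1)=1 G1=G2&G0=1&0=0 G2=1(const) -> 101
Step 3: G0=(1+0>=1)=1 G1=G2&G0=1&1=1 G2=1(const) -> 111
Step 4: G0=(1+1>=1)=1 G1=G2&G0=1&1=1 G2=1(const) -> 111
Fixed point reached at step 3: 111

Answer: fixed 111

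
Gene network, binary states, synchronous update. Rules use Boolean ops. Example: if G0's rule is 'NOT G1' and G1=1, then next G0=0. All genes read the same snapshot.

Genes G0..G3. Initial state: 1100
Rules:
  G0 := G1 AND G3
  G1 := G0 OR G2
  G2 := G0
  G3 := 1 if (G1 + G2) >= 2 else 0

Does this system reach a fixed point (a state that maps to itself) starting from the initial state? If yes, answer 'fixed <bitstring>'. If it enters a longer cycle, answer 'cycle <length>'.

Step 0: 1100
Step 1: G0=G1&G3=1&0=0 G1=G0|G2=1|0=1 G2=G0=1 G3=(1+0>=2)=0 -> 0110
Step 2: G0=G1&G3=1&0=0 G1=G0|G2=0|1=1 G2=G0=0 G3=(1+1>=2)=1 -> 0101
Step 3: G0=G1&G3=1&1=1 G1=G0|G2=0|0=0 G2=G0=0 G3=(1+0>=2)=0 -> 1000
Step 4: G0=G1&G3=0&0=0 G1=G0|G2=1|0=1 G2=G0=1 G3=(0+0>=2)=0 -> 0110
Cycle of length 3 starting at step 1 -> no fixed point

Answer: cycle 3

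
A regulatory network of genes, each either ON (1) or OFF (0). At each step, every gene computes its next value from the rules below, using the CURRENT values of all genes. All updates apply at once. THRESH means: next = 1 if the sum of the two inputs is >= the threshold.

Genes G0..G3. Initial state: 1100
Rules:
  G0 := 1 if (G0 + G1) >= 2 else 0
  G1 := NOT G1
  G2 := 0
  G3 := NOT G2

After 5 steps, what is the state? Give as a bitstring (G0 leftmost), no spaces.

Step 1: G0=(1+1>=2)=1 G1=NOT G1=NOT 1=0 G2=0(const) G3=NOT G2=NOT 0=1 -> 1001
Step 2: G0=(1+0>=2)=0 G1=NOT G1=NOT 0=1 G2=0(const) G3=NOT G2=NOT 0=1 -> 0101
Step 3: G0=(0+1>=2)=0 G1=NOT G1=NOT 1=0 G2=0(const) G3=NOT G2=NOT 0=1 -> 0001
Step 4: G0=(0+0>=2)=0 G1=NOT G1=NOT 0=1 G2=0(const) G3=NOT G2=NOT 0=1 -> 0101
Step 5: G0=(0+1>=2)=0 G1=NOT G1=NOT 1=0 G2=0(const) G3=NOT G2=NOT 0=1 -> 0001

0001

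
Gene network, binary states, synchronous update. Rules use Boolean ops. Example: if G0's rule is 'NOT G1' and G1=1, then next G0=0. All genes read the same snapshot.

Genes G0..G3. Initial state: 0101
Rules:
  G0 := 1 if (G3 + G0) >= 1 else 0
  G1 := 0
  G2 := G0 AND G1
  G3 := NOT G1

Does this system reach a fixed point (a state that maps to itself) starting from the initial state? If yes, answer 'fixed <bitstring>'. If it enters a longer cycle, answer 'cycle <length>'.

Answer: fixed 1001

Derivation:
Step 0: 0101
Step 1: G0=(1+0>=1)=1 G1=0(const) G2=G0&G1=0&1=0 G3=NOT G1=NOT 1=0 -> 1000
Step 2: G0=(0+1>=1)=1 G1=0(const) G2=G0&G1=1&0=0 G3=NOT G1=NOT 0=1 -> 1001
Step 3: G0=(1+1>=1)=1 G1=0(const) G2=G0&G1=1&0=0 G3=NOT G1=NOT 0=1 -> 1001
Fixed point reached at step 2: 1001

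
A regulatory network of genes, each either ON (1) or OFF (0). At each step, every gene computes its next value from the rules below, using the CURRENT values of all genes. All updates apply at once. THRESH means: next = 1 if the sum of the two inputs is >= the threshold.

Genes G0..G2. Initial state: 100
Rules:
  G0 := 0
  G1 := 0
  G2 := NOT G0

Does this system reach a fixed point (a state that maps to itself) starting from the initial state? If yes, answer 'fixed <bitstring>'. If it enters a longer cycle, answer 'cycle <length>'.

Answer: fixed 001

Derivation:
Step 0: 100
Step 1: G0=0(const) G1=0(const) G2=NOT G0=NOT 1=0 -> 000
Step 2: G0=0(const) G1=0(const) G2=NOT G0=NOT 0=1 -> 001
Step 3: G0=0(const) G1=0(const) G2=NOT G0=NOT 0=1 -> 001
Fixed point reached at step 2: 001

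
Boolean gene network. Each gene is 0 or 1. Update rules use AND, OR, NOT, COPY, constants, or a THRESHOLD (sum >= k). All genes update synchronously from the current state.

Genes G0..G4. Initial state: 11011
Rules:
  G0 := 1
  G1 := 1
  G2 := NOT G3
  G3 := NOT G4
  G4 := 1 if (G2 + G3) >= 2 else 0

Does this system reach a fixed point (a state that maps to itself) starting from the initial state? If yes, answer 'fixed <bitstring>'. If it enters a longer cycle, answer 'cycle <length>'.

Step 0: 11011
Step 1: G0=1(const) G1=1(const) G2=NOT G3=NOT 1=0 G3=NOT G4=NOT 1=0 G4=(0+1>=2)=0 -> 11000
Step 2: G0=1(const) G1=1(const) G2=NOT G3=NOT 0=1 G3=NOT G4=NOT 0=1 G4=(0+0>=2)=0 -> 11110
Step 3: G0=1(const) G1=1(const) G2=NOT G3=NOT 1=0 G3=NOT G4=NOT 0=1 G4=(1+1>=2)=1 -> 11011
Cycle of length 3 starting at step 0 -> no fixed point

Answer: cycle 3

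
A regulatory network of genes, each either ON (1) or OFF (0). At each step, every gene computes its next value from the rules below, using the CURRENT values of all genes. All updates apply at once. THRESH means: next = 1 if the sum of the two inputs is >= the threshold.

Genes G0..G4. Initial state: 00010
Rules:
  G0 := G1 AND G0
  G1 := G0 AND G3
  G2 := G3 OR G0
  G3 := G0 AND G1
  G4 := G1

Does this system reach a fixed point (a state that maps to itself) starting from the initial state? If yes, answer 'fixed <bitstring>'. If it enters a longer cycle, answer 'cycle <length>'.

Answer: fixed 00000

Derivation:
Step 0: 00010
Step 1: G0=G1&G0=0&0=0 G1=G0&G3=0&1=0 G2=G3|G0=1|0=1 G3=G0&G1=0&0=0 G4=G1=0 -> 00100
Step 2: G0=G1&G0=0&0=0 G1=G0&G3=0&0=0 G2=G3|G0=0|0=0 G3=G0&G1=0&0=0 G4=G1=0 -> 00000
Step 3: G0=G1&G0=0&0=0 G1=G0&G3=0&0=0 G2=G3|G0=0|0=0 G3=G0&G1=0&0=0 G4=G1=0 -> 00000
Fixed point reached at step 2: 00000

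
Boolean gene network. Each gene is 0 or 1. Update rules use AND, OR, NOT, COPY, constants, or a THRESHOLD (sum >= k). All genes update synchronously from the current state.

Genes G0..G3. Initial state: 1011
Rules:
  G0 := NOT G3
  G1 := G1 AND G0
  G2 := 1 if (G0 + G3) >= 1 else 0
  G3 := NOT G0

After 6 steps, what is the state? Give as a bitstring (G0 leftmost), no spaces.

Step 1: G0=NOT G3=NOT 1=0 G1=G1&G0=0&1=0 G2=(1+1>=1)=1 G3=NOT G0=NOT 1=0 -> 0010
Step 2: G0=NOT G3=NOT 0=1 G1=G1&G0=0&0=0 G2=(0+0>=1)=0 G3=NOT G0=NOT 0=1 -> 1001
Step 3: G0=NOT G3=NOT 1=0 G1=G1&G0=0&1=0 G2=(1+1>=1)=1 G3=NOT G0=NOT 1=0 -> 0010
Step 4: G0=NOT G3=NOT 0=1 G1=G1&G0=0&0=0 G2=(0+0>=1)=0 G3=NOT G0=NOT 0=1 -> 1001
Step 5: G0=NOT G3=NOT 1=0 G1=G1&G0=0&1=0 G2=(1+1>=1)=1 G3=NOT G0=NOT 1=0 -> 0010
Step 6: G0=NOT G3=NOT 0=1 G1=G1&G0=0&0=0 G2=(0+0>=1)=0 G3=NOT G0=NOT 0=1 -> 1001

1001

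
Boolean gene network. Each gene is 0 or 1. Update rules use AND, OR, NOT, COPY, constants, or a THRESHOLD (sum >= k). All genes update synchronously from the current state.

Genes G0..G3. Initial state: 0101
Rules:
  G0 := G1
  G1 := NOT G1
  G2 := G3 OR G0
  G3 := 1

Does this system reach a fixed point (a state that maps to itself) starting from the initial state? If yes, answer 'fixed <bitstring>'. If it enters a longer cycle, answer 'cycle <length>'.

Answer: cycle 2

Derivation:
Step 0: 0101
Step 1: G0=G1=1 G1=NOT G1=NOT 1=0 G2=G3|G0=1|0=1 G3=1(const) -> 1011
Step 2: G0=G1=0 G1=NOT G1=NOT 0=1 G2=G3|G0=1|1=1 G3=1(const) -> 0111
Step 3: G0=G1=1 G1=NOT G1=NOT 1=0 G2=G3|G0=1|0=1 G3=1(const) -> 1011
Cycle of length 2 starting at step 1 -> no fixed point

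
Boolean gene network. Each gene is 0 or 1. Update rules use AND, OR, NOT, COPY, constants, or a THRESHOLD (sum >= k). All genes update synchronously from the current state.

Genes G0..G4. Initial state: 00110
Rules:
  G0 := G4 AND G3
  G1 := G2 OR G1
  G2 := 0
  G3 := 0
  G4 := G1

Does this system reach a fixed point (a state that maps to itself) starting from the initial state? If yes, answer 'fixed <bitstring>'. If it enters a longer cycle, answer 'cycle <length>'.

Answer: fixed 01001

Derivation:
Step 0: 00110
Step 1: G0=G4&G3=0&1=0 G1=G2|G1=1|0=1 G2=0(const) G3=0(const) G4=G1=0 -> 01000
Step 2: G0=G4&G3=0&0=0 G1=G2|G1=0|1=1 G2=0(const) G3=0(const) G4=G1=1 -> 01001
Step 3: G0=G4&G3=1&0=0 G1=G2|G1=0|1=1 G2=0(const) G3=0(const) G4=G1=1 -> 01001
Fixed point reached at step 2: 01001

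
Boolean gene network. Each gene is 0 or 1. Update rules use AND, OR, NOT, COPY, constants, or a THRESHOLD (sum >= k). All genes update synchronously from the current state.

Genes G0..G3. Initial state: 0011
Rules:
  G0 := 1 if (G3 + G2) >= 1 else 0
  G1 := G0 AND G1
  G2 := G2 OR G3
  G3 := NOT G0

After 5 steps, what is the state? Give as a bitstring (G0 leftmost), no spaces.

Step 1: G0=(1+1>=1)=1 G1=G0&G1=0&0=0 G2=G2|G3=1|1=1 G3=NOT G0=NOT 0=1 -> 1011
Step 2: G0=(1+1>=1)=1 G1=G0&G1=1&0=0 G2=G2|G3=1|1=1 G3=NOT G0=NOT 1=0 -> 1010
Step 3: G0=(0+1>=1)=1 G1=G0&G1=1&0=0 G2=G2|G3=1|0=1 G3=NOT G0=NOT 1=0 -> 1010
Step 4: G0=(0+1>=1)=1 G1=G0&G1=1&0=0 G2=G2|G3=1|0=1 G3=NOT G0=NOT 1=0 -> 1010
Step 5: G0=(0+1>=1)=1 G1=G0&G1=1&0=0 G2=G2|G3=1|0=1 G3=NOT G0=NOT 1=0 -> 1010

1010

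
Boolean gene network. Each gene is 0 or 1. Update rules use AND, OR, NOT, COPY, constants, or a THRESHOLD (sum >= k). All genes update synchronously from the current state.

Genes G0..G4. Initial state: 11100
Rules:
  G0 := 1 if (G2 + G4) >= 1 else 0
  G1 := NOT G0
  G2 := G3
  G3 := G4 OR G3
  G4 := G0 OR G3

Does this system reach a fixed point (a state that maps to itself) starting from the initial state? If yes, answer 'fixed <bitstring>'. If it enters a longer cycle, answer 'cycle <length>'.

Step 0: 11100
Step 1: G0=(1+0>=1)=1 G1=NOT G0=NOT 1=0 G2=G3=0 G3=G4|G3=0|0=0 G4=G0|G3=1|0=1 -> 10001
Step 2: G0=(0+1>=1)=1 G1=NOT G0=NOT 1=0 G2=G3=0 G3=G4|G3=1|0=1 G4=G0|G3=1|0=1 -> 10011
Step 3: G0=(0+1>=1)=1 G1=NOT G0=NOT 1=0 G2=G3=1 G3=G4|G3=1|1=1 G4=G0|G3=1|1=1 -> 10111
Step 4: G0=(1+1>=1)=1 G1=NOT G0=NOT 1=0 G2=G3=1 G3=G4|G3=1|1=1 G4=G0|G3=1|1=1 -> 10111
Fixed point reached at step 3: 10111

Answer: fixed 10111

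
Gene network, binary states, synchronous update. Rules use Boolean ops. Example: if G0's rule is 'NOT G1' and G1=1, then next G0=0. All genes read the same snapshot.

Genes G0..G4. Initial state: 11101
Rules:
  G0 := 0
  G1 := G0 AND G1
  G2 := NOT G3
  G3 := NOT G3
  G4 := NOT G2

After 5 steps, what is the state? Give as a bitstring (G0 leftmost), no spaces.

Step 1: G0=0(const) G1=G0&G1=1&1=1 G2=NOT G3=NOT 0=1 G3=NOT G3=NOT 0=1 G4=NOT G2=NOT 1=0 -> 01110
Step 2: G0=0(const) G1=G0&G1=0&1=0 G2=NOT G3=NOT 1=0 G3=NOT G3=NOT 1=0 G4=NOT G2=NOT 1=0 -> 00000
Step 3: G0=0(const) G1=G0&G1=0&0=0 G2=NOT G3=NOT 0=1 G3=NOT G3=NOT 0=1 G4=NOT G2=NOT 0=1 -> 00111
Step 4: G0=0(const) G1=G0&G1=0&0=0 G2=NOT G3=NOT 1=0 G3=NOT G3=NOT 1=0 G4=NOT G2=NOT 1=0 -> 00000
Step 5: G0=0(const) G1=G0&G1=0&0=0 G2=NOT G3=NOT 0=1 G3=NOT G3=NOT 0=1 G4=NOT G2=NOT 0=1 -> 00111

00111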